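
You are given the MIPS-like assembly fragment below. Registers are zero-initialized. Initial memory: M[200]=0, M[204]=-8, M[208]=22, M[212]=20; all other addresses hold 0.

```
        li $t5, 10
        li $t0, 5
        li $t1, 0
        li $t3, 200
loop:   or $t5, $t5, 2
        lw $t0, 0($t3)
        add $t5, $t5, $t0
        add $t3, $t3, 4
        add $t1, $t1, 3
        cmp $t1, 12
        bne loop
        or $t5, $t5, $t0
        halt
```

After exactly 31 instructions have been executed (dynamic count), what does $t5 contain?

46

li $t5, 10 → $t5=10
li $t0, 5 → $t0=5
li $t1, 0 → $t1=0
li $t3, 200 → $t3=200
or $t5, $t5, 2 → $t5=10|2=10
lw $t0, 0($t3) → $t0=M[200]=0
add $t5, $t5, $t0 → $t5=10+0=10
add $t3, $t3, 4 → $t3=200+4=204
add $t1, $t1, 3 → $t1=0+3=3
cmp $t1, 12  (cmp 3,12)
bne loop: taken
or $t5, $t5, 2 → $t5=10|2=10
lw $t0, 0($t3) → $t0=M[204]=-8
add $t5, $t5, $t0 → $t5=10+(-8)=2
add $t3, $t3, 4 → $t3=204+4=208
add $t1, $t1, 3 → $t1=3+3=6
cmp $t1, 12  (cmp 6,12)
bne loop: taken
or $t5, $t5, 2 → $t5=2|2=2
lw $t0, 0($t3) → $t0=M[208]=22
add $t5, $t5, $t0 → $t5=2+22=24
add $t3, $t3, 4 → $t3=208+4=212
add $t1, $t1, 3 → $t1=6+3=9
cmp $t1, 12  (cmp 9,12)
bne loop: taken
or $t5, $t5, 2 → $t5=24|2=26
lw $t0, 0($t3) → $t0=M[212]=20
add $t5, $t5, $t0 → $t5=26+20=46
add $t3, $t3, 4 → $t3=212+4=216
add $t1, $t1, 3 → $t1=9+3=12
cmp $t1, 12  (cmp 12,12)
After step 31: $t5 = 46.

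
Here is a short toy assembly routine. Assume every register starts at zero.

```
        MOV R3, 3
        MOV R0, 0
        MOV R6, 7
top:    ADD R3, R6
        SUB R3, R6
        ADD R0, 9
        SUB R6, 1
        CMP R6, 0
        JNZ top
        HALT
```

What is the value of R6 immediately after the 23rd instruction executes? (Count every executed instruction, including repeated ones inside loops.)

4

after MOV R3, 3: R3=3
after MOV R0, 0: R0=0
after MOV R6, 7: R6=7
after ADD R3, R6: R3=3+7=10
after SUB R3, R6: R3=10-7=3
after ADD R0, 9: R0=0+9=9
after SUB R6, 1: R6=7-1=6
CMP R6, 0  (cmp 6,0)
JNZ top: taken
after ADD R3, R6: R3=3+6=9
after SUB R3, R6: R3=9-6=3
after ADD R0, 9: R0=9+9=18
after SUB R6, 1: R6=6-1=5
CMP R6, 0  (cmp 5,0)
JNZ top: taken
after ADD R3, R6: R3=3+5=8
after SUB R3, R6: R3=8-5=3
after ADD R0, 9: R0=18+9=27
after SUB R6, 1: R6=5-1=4
CMP R6, 0  (cmp 4,0)
JNZ top: taken
after ADD R3, R6: R3=3+4=7
after SUB R3, R6: R3=7-4=3
After step 23: R6 = 4.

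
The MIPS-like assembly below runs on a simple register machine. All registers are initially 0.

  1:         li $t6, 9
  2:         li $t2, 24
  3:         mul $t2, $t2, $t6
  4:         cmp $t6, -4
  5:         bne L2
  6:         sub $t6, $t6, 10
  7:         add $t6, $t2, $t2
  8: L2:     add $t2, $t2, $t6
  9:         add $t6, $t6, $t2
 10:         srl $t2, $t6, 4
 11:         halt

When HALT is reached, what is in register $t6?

234

li $t6, 9 → $t6=9
li $t2, 24 → $t2=24
mul $t2, $t2, $t6 → $t2=24*9=216
cmp $t6, -4  (cmp 9,-4)
bne L2: taken
add $t2, $t2, $t6 → $t2=216+9=225
add $t6, $t6, $t2 → $t6=9+225=234
srl $t2, $t6, 4 → $t2=234>>4=14
halt.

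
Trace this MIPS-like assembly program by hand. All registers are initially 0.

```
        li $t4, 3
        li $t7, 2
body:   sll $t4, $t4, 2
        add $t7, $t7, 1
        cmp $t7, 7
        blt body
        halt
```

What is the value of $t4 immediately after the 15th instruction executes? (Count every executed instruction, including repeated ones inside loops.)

after li $t4, 3: $t4=3
after li $t7, 2: $t7=2
after sll $t4, $t4, 2: $t4=3<<2=12
after add $t7, $t7, 1: $t7=2+1=3
cmp $t7, 7  (cmp 3,7)
blt body: taken
after sll $t4, $t4, 2: $t4=12<<2=48
after add $t7, $t7, 1: $t7=3+1=4
cmp $t7, 7  (cmp 4,7)
blt body: taken
after sll $t4, $t4, 2: $t4=48<<2=192
after add $t7, $t7, 1: $t7=4+1=5
cmp $t7, 7  (cmp 5,7)
blt body: taken
after sll $t4, $t4, 2: $t4=192<<2=768
After step 15: $t4 = 768.

768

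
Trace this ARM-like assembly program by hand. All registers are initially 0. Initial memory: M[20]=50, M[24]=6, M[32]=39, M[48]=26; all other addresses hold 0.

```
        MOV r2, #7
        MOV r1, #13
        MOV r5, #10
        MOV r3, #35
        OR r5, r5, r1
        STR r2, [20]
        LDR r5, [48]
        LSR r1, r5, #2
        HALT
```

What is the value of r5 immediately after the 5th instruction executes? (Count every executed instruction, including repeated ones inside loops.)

15

after MOV r2, #7: r2=7
after MOV r1, #13: r1=13
after MOV r5, #10: r5=10
after MOV r3, #35: r3=35
after OR r5, r5, r1: r5=10|13=15
After step 5: r5 = 15.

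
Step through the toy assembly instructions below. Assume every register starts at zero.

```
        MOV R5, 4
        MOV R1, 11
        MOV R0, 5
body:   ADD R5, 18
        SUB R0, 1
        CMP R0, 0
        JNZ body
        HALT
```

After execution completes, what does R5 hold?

94

R5=4
R1=11
R0=5
R5=4+18=22
R0=5-1=4
CMP R0, 0  (cmp 4,0)
JNZ body: taken
R5=22+18=40
R0=4-1=3
CMP R0, 0  (cmp 3,0)
JNZ body: taken
R5=40+18=58
R0=3-1=2
CMP R0, 0  (cmp 2,0)
JNZ body: taken
R5=58+18=76
R0=2-1=1
CMP R0, 0  (cmp 1,0)
JNZ body: taken
R5=76+18=94
R0=1-1=0
CMP R0, 0  (cmp 0,0)
JNZ body: not taken
halt.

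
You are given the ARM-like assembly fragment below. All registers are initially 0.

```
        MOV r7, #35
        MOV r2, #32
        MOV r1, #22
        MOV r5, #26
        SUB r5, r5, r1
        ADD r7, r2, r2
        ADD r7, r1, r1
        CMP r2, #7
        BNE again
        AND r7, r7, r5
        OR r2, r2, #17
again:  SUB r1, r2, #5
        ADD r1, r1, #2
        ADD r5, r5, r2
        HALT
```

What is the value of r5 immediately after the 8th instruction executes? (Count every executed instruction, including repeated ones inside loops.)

4

after MOV r7, #35: r7=35
after MOV r2, #32: r2=32
after MOV r1, #22: r1=22
after MOV r5, #26: r5=26
after SUB r5, r5, r1: r5=26-22=4
after ADD r7, r2, r2: r7=32+32=64
after ADD r7, r1, r1: r7=22+22=44
CMP r2, #7  (cmp 32,7)
After step 8: r5 = 4.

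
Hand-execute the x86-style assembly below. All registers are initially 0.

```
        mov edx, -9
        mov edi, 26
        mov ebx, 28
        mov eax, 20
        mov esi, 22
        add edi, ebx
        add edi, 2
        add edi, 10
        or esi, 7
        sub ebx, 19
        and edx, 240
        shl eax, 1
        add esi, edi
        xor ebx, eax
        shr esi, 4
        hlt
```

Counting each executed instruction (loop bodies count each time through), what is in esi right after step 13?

mov edx, -9 → edx=-9
mov edi, 26 → edi=26
mov ebx, 28 → ebx=28
mov eax, 20 → eax=20
mov esi, 22 → esi=22
add edi, ebx → edi=26+28=54
add edi, 2 → edi=54+2=56
add edi, 10 → edi=56+10=66
or esi, 7 → esi=22|7=23
sub ebx, 19 → ebx=28-19=9
and edx, 240 → edx=(-9)&240=240
shl eax, 1 → eax=20<<1=40
add esi, edi → esi=23+66=89
After step 13: esi = 89.

89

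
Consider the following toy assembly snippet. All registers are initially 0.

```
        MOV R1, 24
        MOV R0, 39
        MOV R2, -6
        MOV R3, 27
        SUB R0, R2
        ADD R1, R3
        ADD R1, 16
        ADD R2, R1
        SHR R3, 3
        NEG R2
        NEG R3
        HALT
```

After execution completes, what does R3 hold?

-3

MOV R1, 24 → R1=24
MOV R0, 39 → R0=39
MOV R2, -6 → R2=-6
MOV R3, 27 → R3=27
SUB R0, R2 → R0=39-(-6)=45
ADD R1, R3 → R1=24+27=51
ADD R1, 16 → R1=51+16=67
ADD R2, R1 → R2=(-6)+67=61
SHR R3, 3 → R3=27>>3=3
NEG R2 → R2=-(61)=-61
NEG R3 → R3=-(3)=-3
halt.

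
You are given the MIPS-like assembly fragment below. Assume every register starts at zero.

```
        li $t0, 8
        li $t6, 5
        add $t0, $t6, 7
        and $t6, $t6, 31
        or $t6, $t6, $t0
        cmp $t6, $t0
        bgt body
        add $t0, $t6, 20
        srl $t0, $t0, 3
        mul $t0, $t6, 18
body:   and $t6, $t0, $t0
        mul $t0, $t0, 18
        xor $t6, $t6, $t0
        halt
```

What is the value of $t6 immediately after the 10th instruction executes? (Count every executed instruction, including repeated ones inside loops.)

$t0=8
$t6=5
$t0=5+7=12
$t6=5&31=5
$t6=5|12=13
cmp $t6, $t0  (cmp 13,12)
bgt body: taken
$t6=12&12=12
$t0=12*18=216
$t6=12^216=212
After step 10: $t6 = 212.

212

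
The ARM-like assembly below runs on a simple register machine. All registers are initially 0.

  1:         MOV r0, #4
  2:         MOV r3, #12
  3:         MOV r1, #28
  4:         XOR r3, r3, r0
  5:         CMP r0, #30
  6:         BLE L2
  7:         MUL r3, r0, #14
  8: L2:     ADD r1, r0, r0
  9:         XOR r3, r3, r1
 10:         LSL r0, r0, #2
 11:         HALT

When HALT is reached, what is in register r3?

0

r0=4
r3=12
r1=28
r3=12^4=8
CMP r0, #30  (cmp 4,30)
BLE L2: taken
r1=4+4=8
r3=8^8=0
r0=4<<2=16
halt.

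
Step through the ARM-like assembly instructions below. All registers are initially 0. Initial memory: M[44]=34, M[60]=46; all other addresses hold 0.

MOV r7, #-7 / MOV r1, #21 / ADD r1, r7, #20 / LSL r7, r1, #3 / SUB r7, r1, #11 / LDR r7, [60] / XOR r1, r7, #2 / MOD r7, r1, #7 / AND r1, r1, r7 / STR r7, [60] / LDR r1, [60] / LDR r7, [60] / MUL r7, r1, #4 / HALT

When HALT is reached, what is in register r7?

8

r7=-7
r1=21
r1=(-7)+20=13
r7=13<<3=104
r7=13-11=2
r7=M[60]=46
r1=46^2=44
r7=44%7=2
r1=44&2=0
STR r7, [60] → M[60]=2
r1=M[60]=2
r7=M[60]=2
r7=2*4=8
halt.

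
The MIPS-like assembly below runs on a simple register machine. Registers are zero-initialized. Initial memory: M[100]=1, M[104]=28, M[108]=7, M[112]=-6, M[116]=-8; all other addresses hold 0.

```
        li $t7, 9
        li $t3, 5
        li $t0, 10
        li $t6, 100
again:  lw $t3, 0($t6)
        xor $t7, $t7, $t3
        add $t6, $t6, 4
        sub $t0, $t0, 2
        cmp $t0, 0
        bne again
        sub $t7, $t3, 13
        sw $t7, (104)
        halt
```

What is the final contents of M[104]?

-21

after li $t7, 9: $t7=9
after li $t3, 5: $t3=5
after li $t0, 10: $t0=10
after li $t6, 100: $t6=100
after lw $t3, 0($t6): $t3=M[100]=1
after xor $t7, $t7, $t3: $t7=9^1=8
after add $t6, $t6, 4: $t6=100+4=104
after sub $t0, $t0, 2: $t0=10-2=8
cmp $t0, 0  (cmp 8,0)
bne again: taken
after lw $t3, 0($t6): $t3=M[104]=28
after xor $t7, $t7, $t3: $t7=8^28=20
after add $t6, $t6, 4: $t6=104+4=108
after sub $t0, $t0, 2: $t0=8-2=6
cmp $t0, 0  (cmp 6,0)
bne again: taken
after lw $t3, 0($t6): $t3=M[108]=7
after xor $t7, $t7, $t3: $t7=20^7=19
after add $t6, $t6, 4: $t6=108+4=112
after sub $t0, $t0, 2: $t0=6-2=4
cmp $t0, 0  (cmp 4,0)
bne again: taken
after lw $t3, 0($t6): $t3=M[112]=-6
after xor $t7, $t7, $t3: $t7=19^(-6)=-23
after add $t6, $t6, 4: $t6=112+4=116
after sub $t0, $t0, 2: $t0=4-2=2
cmp $t0, 0  (cmp 2,0)
bne again: taken
after lw $t3, 0($t6): $t3=M[116]=-8
after xor $t7, $t7, $t3: $t7=(-23)^(-8)=17
after add $t6, $t6, 4: $t6=116+4=120
after sub $t0, $t0, 2: $t0=2-2=0
cmp $t0, 0  (cmp 0,0)
bne again: not taken
after sub $t7, $t3, 13: $t7=(-8)-13=-21
sw $t7, (104) → M[104]=-21
halt.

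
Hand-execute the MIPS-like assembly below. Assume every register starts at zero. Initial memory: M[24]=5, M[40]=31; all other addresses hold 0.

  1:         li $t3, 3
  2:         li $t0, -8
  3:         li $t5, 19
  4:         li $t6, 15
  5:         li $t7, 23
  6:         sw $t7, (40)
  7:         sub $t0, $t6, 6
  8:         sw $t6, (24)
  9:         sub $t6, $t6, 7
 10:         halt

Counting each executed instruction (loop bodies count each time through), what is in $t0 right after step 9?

9

$t3=3
$t0=-8
$t5=19
$t6=15
$t7=23
sw $t7, (40) → M[40]=23
$t0=15-6=9
sw $t6, (24) → M[24]=15
$t6=15-7=8
After step 9: $t0 = 9.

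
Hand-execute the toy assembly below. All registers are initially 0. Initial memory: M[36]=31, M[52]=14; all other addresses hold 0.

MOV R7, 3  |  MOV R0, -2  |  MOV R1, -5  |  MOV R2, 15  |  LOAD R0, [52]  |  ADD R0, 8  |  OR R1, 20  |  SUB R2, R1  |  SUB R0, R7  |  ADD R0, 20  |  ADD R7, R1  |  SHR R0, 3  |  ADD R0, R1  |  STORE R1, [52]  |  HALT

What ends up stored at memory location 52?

R7=3
R0=-2
R1=-5
R2=15
R0=M[52]=14
R0=14+8=22
R1=(-5)|20=-1
R2=15-(-1)=16
R0=22-3=19
R0=19+20=39
R7=3+(-1)=2
R0=39>>3=4
R0=4+(-1)=3
STORE R1, [52] → M[52]=-1
halt.

-1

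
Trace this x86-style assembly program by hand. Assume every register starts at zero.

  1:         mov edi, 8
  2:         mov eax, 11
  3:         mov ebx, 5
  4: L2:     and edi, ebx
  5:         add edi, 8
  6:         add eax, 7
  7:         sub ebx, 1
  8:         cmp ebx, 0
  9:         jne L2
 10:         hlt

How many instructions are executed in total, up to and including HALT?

edi=8
eax=11
ebx=5
edi=8&5=0
edi=0+8=8
eax=11+7=18
ebx=5-1=4
cmp ebx, 0  (cmp 4,0)
jne L2: taken
edi=8&4=0
edi=0+8=8
eax=18+7=25
ebx=4-1=3
cmp ebx, 0  (cmp 3,0)
jne L2: taken
edi=8&3=0
edi=0+8=8
eax=25+7=32
ebx=3-1=2
cmp ebx, 0  (cmp 2,0)
jne L2: taken
edi=8&2=0
edi=0+8=8
eax=32+7=39
ebx=2-1=1
cmp ebx, 0  (cmp 1,0)
jne L2: taken
edi=8&1=0
edi=0+8=8
eax=39+7=46
ebx=1-1=0
cmp ebx, 0  (cmp 0,0)
jne L2: not taken
halt.
Total executed instructions: 34.

34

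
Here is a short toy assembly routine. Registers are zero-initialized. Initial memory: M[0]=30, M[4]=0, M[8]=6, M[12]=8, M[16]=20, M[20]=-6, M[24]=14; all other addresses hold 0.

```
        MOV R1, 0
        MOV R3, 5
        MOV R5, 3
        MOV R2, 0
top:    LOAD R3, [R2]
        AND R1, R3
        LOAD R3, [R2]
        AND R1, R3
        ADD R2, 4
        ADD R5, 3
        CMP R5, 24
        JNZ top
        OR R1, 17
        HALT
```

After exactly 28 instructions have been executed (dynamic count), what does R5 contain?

R1=0
R3=5
R5=3
R2=0
R3=M[0]=30
R1=0&30=0
R3=M[0]=30
R1=0&30=0
R2=0+4=4
R5=3+3=6
CMP R5, 24  (cmp 6,24)
JNZ top: taken
R3=M[4]=0
R1=0&0=0
R3=M[4]=0
R1=0&0=0
R2=4+4=8
R5=6+3=9
CMP R5, 24  (cmp 9,24)
JNZ top: taken
R3=M[8]=6
R1=0&6=0
R3=M[8]=6
R1=0&6=0
R2=8+4=12
R5=9+3=12
CMP R5, 24  (cmp 12,24)
JNZ top: taken
After step 28: R5 = 12.

12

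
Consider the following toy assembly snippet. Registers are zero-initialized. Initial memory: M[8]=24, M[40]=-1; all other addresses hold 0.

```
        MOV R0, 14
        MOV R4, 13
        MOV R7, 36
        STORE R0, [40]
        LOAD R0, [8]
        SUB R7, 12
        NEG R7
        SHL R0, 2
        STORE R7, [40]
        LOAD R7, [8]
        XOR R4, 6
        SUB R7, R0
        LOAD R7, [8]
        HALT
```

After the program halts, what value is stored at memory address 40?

R0=14
R4=13
R7=36
STORE R0, [40] → M[40]=14
R0=M[8]=24
R7=36-12=24
R7=-(24)=-24
R0=24<<2=96
STORE R7, [40] → M[40]=-24
R7=M[8]=24
R4=13^6=11
R7=24-96=-72
R7=M[8]=24
halt.

-24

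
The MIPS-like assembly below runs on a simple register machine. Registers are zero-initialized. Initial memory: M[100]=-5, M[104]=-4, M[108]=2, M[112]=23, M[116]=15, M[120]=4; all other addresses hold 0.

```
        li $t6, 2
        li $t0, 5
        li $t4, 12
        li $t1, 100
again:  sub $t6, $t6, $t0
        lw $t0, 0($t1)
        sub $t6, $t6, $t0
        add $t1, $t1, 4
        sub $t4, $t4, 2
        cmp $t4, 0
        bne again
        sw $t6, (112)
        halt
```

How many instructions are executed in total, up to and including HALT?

li $t6, 2 → $t6=2
li $t0, 5 → $t0=5
li $t4, 12 → $t4=12
li $t1, 100 → $t1=100
sub $t6, $t6, $t0 → $t6=2-5=-3
lw $t0, 0($t1) → $t0=M[100]=-5
sub $t6, $t6, $t0 → $t6=(-3)-(-5)=2
add $t1, $t1, 4 → $t1=100+4=104
sub $t4, $t4, 2 → $t4=12-2=10
cmp $t4, 0  (cmp 10,0)
bne again: taken
sub $t6, $t6, $t0 → $t6=2-(-5)=7
lw $t0, 0($t1) → $t0=M[104]=-4
sub $t6, $t6, $t0 → $t6=7-(-4)=11
add $t1, $t1, 4 → $t1=104+4=108
sub $t4, $t4, 2 → $t4=10-2=8
cmp $t4, 0  (cmp 8,0)
bne again: taken
sub $t6, $t6, $t0 → $t6=11-(-4)=15
lw $t0, 0($t1) → $t0=M[108]=2
sub $t6, $t6, $t0 → $t6=15-2=13
add $t1, $t1, 4 → $t1=108+4=112
sub $t4, $t4, 2 → $t4=8-2=6
cmp $t4, 0  (cmp 6,0)
bne again: taken
sub $t6, $t6, $t0 → $t6=13-2=11
lw $t0, 0($t1) → $t0=M[112]=23
sub $t6, $t6, $t0 → $t6=11-23=-12
add $t1, $t1, 4 → $t1=112+4=116
sub $t4, $t4, 2 → $t4=6-2=4
cmp $t4, 0  (cmp 4,0)
bne again: taken
sub $t6, $t6, $t0 → $t6=(-12)-23=-35
lw $t0, 0($t1) → $t0=M[116]=15
sub $t6, $t6, $t0 → $t6=(-35)-15=-50
add $t1, $t1, 4 → $t1=116+4=120
sub $t4, $t4, 2 → $t4=4-2=2
cmp $t4, 0  (cmp 2,0)
bne again: taken
sub $t6, $t6, $t0 → $t6=(-50)-15=-65
lw $t0, 0($t1) → $t0=M[120]=4
sub $t6, $t6, $t0 → $t6=(-65)-4=-69
add $t1, $t1, 4 → $t1=120+4=124
sub $t4, $t4, 2 → $t4=2-2=0
cmp $t4, 0  (cmp 0,0)
bne again: not taken
sw $t6, (112) → M[112]=-69
halt.
Total executed instructions: 48.

48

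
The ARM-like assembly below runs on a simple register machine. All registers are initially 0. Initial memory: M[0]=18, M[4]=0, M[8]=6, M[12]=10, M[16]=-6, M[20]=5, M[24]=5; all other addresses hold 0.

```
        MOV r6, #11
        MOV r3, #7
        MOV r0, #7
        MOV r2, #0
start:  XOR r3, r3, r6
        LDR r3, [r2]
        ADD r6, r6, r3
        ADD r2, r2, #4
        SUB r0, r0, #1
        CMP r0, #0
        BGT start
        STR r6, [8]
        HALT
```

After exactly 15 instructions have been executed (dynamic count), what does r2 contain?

after MOV r6, #11: r6=11
after MOV r3, #7: r3=7
after MOV r0, #7: r0=7
after MOV r2, #0: r2=0
after XOR r3, r3, r6: r3=7^11=12
after LDR r3, [r2]: r3=M[0]=18
after ADD r6, r6, r3: r6=11+18=29
after ADD r2, r2, #4: r2=0+4=4
after SUB r0, r0, #1: r0=7-1=6
CMP r0, #0  (cmp 6,0)
BGT start: taken
after XOR r3, r3, r6: r3=18^29=15
after LDR r3, [r2]: r3=M[4]=0
after ADD r6, r6, r3: r6=29+0=29
after ADD r2, r2, #4: r2=4+4=8
After step 15: r2 = 8.

8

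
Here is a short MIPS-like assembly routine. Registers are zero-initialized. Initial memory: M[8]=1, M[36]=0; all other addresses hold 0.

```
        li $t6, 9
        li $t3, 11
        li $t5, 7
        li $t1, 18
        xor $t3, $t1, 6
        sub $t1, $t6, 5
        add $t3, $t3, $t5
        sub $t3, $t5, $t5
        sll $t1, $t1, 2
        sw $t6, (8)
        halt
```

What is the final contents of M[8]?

9

li $t6, 9 → $t6=9
li $t3, 11 → $t3=11
li $t5, 7 → $t5=7
li $t1, 18 → $t1=18
xor $t3, $t1, 6 → $t3=18^6=20
sub $t1, $t6, 5 → $t1=9-5=4
add $t3, $t3, $t5 → $t3=20+7=27
sub $t3, $t5, $t5 → $t3=7-7=0
sll $t1, $t1, 2 → $t1=4<<2=16
sw $t6, (8) → M[8]=9
halt.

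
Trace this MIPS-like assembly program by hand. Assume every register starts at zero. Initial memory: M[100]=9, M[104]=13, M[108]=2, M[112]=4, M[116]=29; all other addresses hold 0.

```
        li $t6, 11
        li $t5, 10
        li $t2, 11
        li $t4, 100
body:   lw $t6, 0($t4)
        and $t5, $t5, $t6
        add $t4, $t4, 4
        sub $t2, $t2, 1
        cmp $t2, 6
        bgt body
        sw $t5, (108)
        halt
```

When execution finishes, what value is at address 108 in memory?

after li $t6, 11: $t6=11
after li $t5, 10: $t5=10
after li $t2, 11: $t2=11
after li $t4, 100: $t4=100
after lw $t6, 0($t4): $t6=M[100]=9
after and $t5, $t5, $t6: $t5=10&9=8
after add $t4, $t4, 4: $t4=100+4=104
after sub $t2, $t2, 1: $t2=11-1=10
cmp $t2, 6  (cmp 10,6)
bgt body: taken
after lw $t6, 0($t4): $t6=M[104]=13
after and $t5, $t5, $t6: $t5=8&13=8
after add $t4, $t4, 4: $t4=104+4=108
after sub $t2, $t2, 1: $t2=10-1=9
cmp $t2, 6  (cmp 9,6)
bgt body: taken
after lw $t6, 0($t4): $t6=M[108]=2
after and $t5, $t5, $t6: $t5=8&2=0
after add $t4, $t4, 4: $t4=108+4=112
after sub $t2, $t2, 1: $t2=9-1=8
cmp $t2, 6  (cmp 8,6)
bgt body: taken
after lw $t6, 0($t4): $t6=M[112]=4
after and $t5, $t5, $t6: $t5=0&4=0
after add $t4, $t4, 4: $t4=112+4=116
after sub $t2, $t2, 1: $t2=8-1=7
cmp $t2, 6  (cmp 7,6)
bgt body: taken
after lw $t6, 0($t4): $t6=M[116]=29
after and $t5, $t5, $t6: $t5=0&29=0
after add $t4, $t4, 4: $t4=116+4=120
after sub $t2, $t2, 1: $t2=7-1=6
cmp $t2, 6  (cmp 6,6)
bgt body: not taken
sw $t5, (108) → M[108]=0
halt.

0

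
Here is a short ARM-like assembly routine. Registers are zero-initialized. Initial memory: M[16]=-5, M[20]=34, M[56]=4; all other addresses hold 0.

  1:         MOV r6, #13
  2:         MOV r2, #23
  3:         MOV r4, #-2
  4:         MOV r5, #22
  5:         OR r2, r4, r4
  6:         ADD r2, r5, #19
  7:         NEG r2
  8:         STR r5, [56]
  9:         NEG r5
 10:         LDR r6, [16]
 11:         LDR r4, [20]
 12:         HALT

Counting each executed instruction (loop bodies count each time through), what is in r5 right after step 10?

-22

r6=13
r2=23
r4=-2
r5=22
r2=(-2)|(-2)=-2
r2=22+19=41
r2=-(41)=-41
STR r5, [56] → M[56]=22
r5=-(22)=-22
r6=M[16]=-5
After step 10: r5 = -22.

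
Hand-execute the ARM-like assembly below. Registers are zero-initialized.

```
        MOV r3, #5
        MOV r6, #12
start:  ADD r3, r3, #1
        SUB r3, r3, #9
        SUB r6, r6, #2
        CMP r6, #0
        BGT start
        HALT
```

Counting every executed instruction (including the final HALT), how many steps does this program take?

33

after MOV r3, #5: r3=5
after MOV r6, #12: r6=12
after ADD r3, r3, #1: r3=5+1=6
after SUB r3, r3, #9: r3=6-9=-3
after SUB r6, r6, #2: r6=12-2=10
CMP r6, #0  (cmp 10,0)
BGT start: taken
after ADD r3, r3, #1: r3=(-3)+1=-2
after SUB r3, r3, #9: r3=(-2)-9=-11
after SUB r6, r6, #2: r6=10-2=8
CMP r6, #0  (cmp 8,0)
BGT start: taken
after ADD r3, r3, #1: r3=(-11)+1=-10
after SUB r3, r3, #9: r3=(-10)-9=-19
after SUB r6, r6, #2: r6=8-2=6
CMP r6, #0  (cmp 6,0)
BGT start: taken
after ADD r3, r3, #1: r3=(-19)+1=-18
after SUB r3, r3, #9: r3=(-18)-9=-27
after SUB r6, r6, #2: r6=6-2=4
CMP r6, #0  (cmp 4,0)
BGT start: taken
after ADD r3, r3, #1: r3=(-27)+1=-26
after SUB r3, r3, #9: r3=(-26)-9=-35
after SUB r6, r6, #2: r6=4-2=2
CMP r6, #0  (cmp 2,0)
BGT start: taken
after ADD r3, r3, #1: r3=(-35)+1=-34
after SUB r3, r3, #9: r3=(-34)-9=-43
after SUB r6, r6, #2: r6=2-2=0
CMP r6, #0  (cmp 0,0)
BGT start: not taken
halt.
Total executed instructions: 33.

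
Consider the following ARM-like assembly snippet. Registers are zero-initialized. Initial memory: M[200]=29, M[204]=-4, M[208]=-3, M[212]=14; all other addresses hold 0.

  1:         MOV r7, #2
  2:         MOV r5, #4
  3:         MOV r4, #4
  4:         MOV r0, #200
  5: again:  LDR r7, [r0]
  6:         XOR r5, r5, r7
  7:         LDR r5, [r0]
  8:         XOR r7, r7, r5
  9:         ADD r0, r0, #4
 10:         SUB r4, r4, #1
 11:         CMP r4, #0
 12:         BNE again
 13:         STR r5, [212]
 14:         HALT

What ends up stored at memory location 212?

r7=2
r5=4
r4=4
r0=200
r7=M[200]=29
r5=4^29=25
r5=M[200]=29
r7=29^29=0
r0=200+4=204
r4=4-1=3
CMP r4, #0  (cmp 3,0)
BNE again: taken
r7=M[204]=-4
r5=29^(-4)=-31
r5=M[204]=-4
r7=(-4)^(-4)=0
r0=204+4=208
r4=3-1=2
CMP r4, #0  (cmp 2,0)
BNE again: taken
r7=M[208]=-3
r5=(-4)^(-3)=1
r5=M[208]=-3
r7=(-3)^(-3)=0
r0=208+4=212
r4=2-1=1
CMP r4, #0  (cmp 1,0)
BNE again: taken
r7=M[212]=14
r5=(-3)^14=-13
r5=M[212]=14
r7=14^14=0
r0=212+4=216
r4=1-1=0
CMP r4, #0  (cmp 0,0)
BNE again: not taken
STR r5, [212] → M[212]=14
halt.

14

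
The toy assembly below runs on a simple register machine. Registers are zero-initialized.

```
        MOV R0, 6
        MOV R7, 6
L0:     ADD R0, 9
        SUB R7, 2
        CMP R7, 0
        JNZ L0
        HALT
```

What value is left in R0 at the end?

33

after MOV R0, 6: R0=6
after MOV R7, 6: R7=6
after ADD R0, 9: R0=6+9=15
after SUB R7, 2: R7=6-2=4
CMP R7, 0  (cmp 4,0)
JNZ L0: taken
after ADD R0, 9: R0=15+9=24
after SUB R7, 2: R7=4-2=2
CMP R7, 0  (cmp 2,0)
JNZ L0: taken
after ADD R0, 9: R0=24+9=33
after SUB R7, 2: R7=2-2=0
CMP R7, 0  (cmp 0,0)
JNZ L0: not taken
halt.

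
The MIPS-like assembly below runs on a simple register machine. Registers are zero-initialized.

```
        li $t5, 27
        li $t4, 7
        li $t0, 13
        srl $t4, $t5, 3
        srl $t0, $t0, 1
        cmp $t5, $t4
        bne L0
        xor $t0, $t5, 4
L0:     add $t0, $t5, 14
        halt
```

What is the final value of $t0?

41

$t5=27
$t4=7
$t0=13
$t4=27>>3=3
$t0=13>>1=6
cmp $t5, $t4  (cmp 27,3)
bne L0: taken
$t0=27+14=41
halt.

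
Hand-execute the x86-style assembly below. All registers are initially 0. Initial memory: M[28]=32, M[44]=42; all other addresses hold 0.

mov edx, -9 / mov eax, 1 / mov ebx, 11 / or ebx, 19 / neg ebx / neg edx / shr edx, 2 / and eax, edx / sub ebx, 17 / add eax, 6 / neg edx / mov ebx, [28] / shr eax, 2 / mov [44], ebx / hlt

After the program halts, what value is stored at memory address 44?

32

edx=-9
eax=1
ebx=11
ebx=11|19=27
ebx=-(27)=-27
edx=-(-9)=9
edx=9>>2=2
eax=1&2=0
ebx=(-27)-17=-44
eax=0+6=6
edx=-(2)=-2
ebx=M[28]=32
eax=6>>2=1
mov [44], ebx → M[44]=32
halt.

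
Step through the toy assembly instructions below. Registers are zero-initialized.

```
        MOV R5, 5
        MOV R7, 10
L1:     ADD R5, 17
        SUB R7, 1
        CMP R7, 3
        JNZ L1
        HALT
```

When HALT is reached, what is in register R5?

R5=5
R7=10
R5=5+17=22
R7=10-1=9
CMP R7, 3  (cmp 9,3)
JNZ L1: taken
R5=22+17=39
R7=9-1=8
CMP R7, 3  (cmp 8,3)
JNZ L1: taken
R5=39+17=56
R7=8-1=7
CMP R7, 3  (cmp 7,3)
JNZ L1: taken
R5=56+17=73
R7=7-1=6
CMP R7, 3  (cmp 6,3)
JNZ L1: taken
R5=73+17=90
R7=6-1=5
CMP R7, 3  (cmp 5,3)
JNZ L1: taken
R5=90+17=107
R7=5-1=4
CMP R7, 3  (cmp 4,3)
JNZ L1: taken
R5=107+17=124
R7=4-1=3
CMP R7, 3  (cmp 3,3)
JNZ L1: not taken
halt.

124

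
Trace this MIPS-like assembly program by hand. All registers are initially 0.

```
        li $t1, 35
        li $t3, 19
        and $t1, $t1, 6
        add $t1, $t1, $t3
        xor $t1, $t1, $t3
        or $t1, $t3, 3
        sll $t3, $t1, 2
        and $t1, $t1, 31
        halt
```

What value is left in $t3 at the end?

76

li $t1, 35 → $t1=35
li $t3, 19 → $t3=19
and $t1, $t1, 6 → $t1=35&6=2
add $t1, $t1, $t3 → $t1=2+19=21
xor $t1, $t1, $t3 → $t1=21^19=6
or $t1, $t3, 3 → $t1=19|3=19
sll $t3, $t1, 2 → $t3=19<<2=76
and $t1, $t1, 31 → $t1=19&31=19
halt.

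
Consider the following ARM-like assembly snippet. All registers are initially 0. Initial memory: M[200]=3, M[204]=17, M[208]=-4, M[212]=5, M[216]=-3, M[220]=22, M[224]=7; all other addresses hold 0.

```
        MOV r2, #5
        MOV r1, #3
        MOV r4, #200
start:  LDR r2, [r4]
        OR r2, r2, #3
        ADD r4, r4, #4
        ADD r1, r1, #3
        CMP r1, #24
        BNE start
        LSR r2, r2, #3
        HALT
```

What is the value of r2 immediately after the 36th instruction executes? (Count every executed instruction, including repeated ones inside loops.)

r2=5
r1=3
r4=200
r2=M[200]=3
r2=3|3=3
r4=200+4=204
r1=3+3=6
CMP r1, #24  (cmp 6,24)
BNE start: taken
r2=M[204]=17
r2=17|3=19
r4=204+4=208
r1=6+3=9
CMP r1, #24  (cmp 9,24)
BNE start: taken
r2=M[208]=-4
r2=(-4)|3=-1
r4=208+4=212
r1=9+3=12
CMP r1, #24  (cmp 12,24)
BNE start: taken
r2=M[212]=5
r2=5|3=7
r4=212+4=216
r1=12+3=15
CMP r1, #24  (cmp 15,24)
BNE start: taken
r2=M[216]=-3
r2=(-3)|3=-1
r4=216+4=220
r1=15+3=18
CMP r1, #24  (cmp 18,24)
BNE start: taken
r2=M[220]=22
r2=22|3=23
r4=220+4=224
After step 36: r2 = 23.

23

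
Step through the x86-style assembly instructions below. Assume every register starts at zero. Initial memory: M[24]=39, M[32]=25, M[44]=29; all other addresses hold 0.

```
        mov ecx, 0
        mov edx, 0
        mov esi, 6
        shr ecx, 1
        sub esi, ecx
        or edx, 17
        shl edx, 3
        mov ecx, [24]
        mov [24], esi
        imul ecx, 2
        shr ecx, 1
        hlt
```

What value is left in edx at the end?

136

ecx=0
edx=0
esi=6
ecx=0>>1=0
esi=6-0=6
edx=0|17=17
edx=17<<3=136
ecx=M[24]=39
mov [24], esi → M[24]=6
ecx=39*2=78
ecx=78>>1=39
halt.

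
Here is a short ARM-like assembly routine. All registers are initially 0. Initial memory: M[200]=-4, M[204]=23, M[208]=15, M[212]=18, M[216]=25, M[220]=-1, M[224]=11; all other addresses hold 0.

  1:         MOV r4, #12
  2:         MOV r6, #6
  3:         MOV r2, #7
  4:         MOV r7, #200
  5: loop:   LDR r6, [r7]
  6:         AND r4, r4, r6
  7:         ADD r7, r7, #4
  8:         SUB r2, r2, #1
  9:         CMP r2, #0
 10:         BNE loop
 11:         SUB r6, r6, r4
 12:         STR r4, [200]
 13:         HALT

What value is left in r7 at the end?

228

r4=12
r6=6
r2=7
r7=200
r6=M[200]=-4
r4=12&(-4)=12
r7=200+4=204
r2=7-1=6
CMP r2, #0  (cmp 6,0)
BNE loop: taken
r6=M[204]=23
r4=12&23=4
r7=204+4=208
r2=6-1=5
CMP r2, #0  (cmp 5,0)
BNE loop: taken
r6=M[208]=15
r4=4&15=4
r7=208+4=212
r2=5-1=4
CMP r2, #0  (cmp 4,0)
BNE loop: taken
r6=M[212]=18
r4=4&18=0
r7=212+4=216
r2=4-1=3
CMP r2, #0  (cmp 3,0)
BNE loop: taken
r6=M[216]=25
r4=0&25=0
r7=216+4=220
r2=3-1=2
CMP r2, #0  (cmp 2,0)
BNE loop: taken
r6=M[220]=-1
r4=0&(-1)=0
r7=220+4=224
r2=2-1=1
CMP r2, #0  (cmp 1,0)
BNE loop: taken
r6=M[224]=11
r4=0&11=0
r7=224+4=228
r2=1-1=0
CMP r2, #0  (cmp 0,0)
BNE loop: not taken
r6=11-0=11
STR r4, [200] → M[200]=0
halt.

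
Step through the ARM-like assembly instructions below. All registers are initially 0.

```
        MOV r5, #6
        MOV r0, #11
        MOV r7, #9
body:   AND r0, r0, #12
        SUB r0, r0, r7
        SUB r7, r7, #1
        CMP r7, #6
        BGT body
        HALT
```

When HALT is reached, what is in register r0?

-3

after MOV r5, #6: r5=6
after MOV r0, #11: r0=11
after MOV r7, #9: r7=9
after AND r0, r0, #12: r0=11&12=8
after SUB r0, r0, r7: r0=8-9=-1
after SUB r7, r7, #1: r7=9-1=8
CMP r7, #6  (cmp 8,6)
BGT body: taken
after AND r0, r0, #12: r0=(-1)&12=12
after SUB r0, r0, r7: r0=12-8=4
after SUB r7, r7, #1: r7=8-1=7
CMP r7, #6  (cmp 7,6)
BGT body: taken
after AND r0, r0, #12: r0=4&12=4
after SUB r0, r0, r7: r0=4-7=-3
after SUB r7, r7, #1: r7=7-1=6
CMP r7, #6  (cmp 6,6)
BGT body: not taken
halt.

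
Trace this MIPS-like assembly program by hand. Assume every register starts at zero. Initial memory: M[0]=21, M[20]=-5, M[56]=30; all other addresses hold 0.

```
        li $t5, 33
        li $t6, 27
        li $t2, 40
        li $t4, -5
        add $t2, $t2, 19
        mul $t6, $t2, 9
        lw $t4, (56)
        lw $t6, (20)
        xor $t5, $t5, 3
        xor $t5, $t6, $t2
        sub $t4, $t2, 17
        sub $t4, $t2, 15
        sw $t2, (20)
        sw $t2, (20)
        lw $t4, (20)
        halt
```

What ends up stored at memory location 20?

59

$t5=33
$t6=27
$t2=40
$t4=-5
$t2=40+19=59
$t6=59*9=531
$t4=M[56]=30
$t6=M[20]=-5
$t5=33^3=34
$t5=(-5)^59=-64
$t4=59-17=42
$t4=59-15=44
sw $t2, (20) → M[20]=59
sw $t2, (20) → M[20]=59
$t4=M[20]=59
halt.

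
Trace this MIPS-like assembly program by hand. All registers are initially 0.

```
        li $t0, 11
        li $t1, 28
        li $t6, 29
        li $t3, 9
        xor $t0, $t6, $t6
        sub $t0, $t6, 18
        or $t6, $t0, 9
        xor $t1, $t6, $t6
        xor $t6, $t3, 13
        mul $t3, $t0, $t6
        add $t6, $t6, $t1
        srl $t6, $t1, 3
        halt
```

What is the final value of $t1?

0

after li $t0, 11: $t0=11
after li $t1, 28: $t1=28
after li $t6, 29: $t6=29
after li $t3, 9: $t3=9
after xor $t0, $t6, $t6: $t0=29^29=0
after sub $t0, $t6, 18: $t0=29-18=11
after or $t6, $t0, 9: $t6=11|9=11
after xor $t1, $t6, $t6: $t1=11^11=0
after xor $t6, $t3, 13: $t6=9^13=4
after mul $t3, $t0, $t6: $t3=11*4=44
after add $t6, $t6, $t1: $t6=4+0=4
after srl $t6, $t1, 3: $t6=0>>3=0
halt.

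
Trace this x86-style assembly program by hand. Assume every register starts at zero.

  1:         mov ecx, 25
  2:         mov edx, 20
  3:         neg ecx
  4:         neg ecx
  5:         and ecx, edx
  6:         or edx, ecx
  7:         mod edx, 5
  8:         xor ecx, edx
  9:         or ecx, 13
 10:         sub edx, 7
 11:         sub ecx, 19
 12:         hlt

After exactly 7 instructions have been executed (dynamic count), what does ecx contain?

mov ecx, 25 → ecx=25
mov edx, 20 → edx=20
neg ecx → ecx=-(25)=-25
neg ecx → ecx=-(-25)=25
and ecx, edx → ecx=25&20=16
or edx, ecx → edx=20|16=20
mod edx, 5 → edx=20%5=0
After step 7: ecx = 16.

16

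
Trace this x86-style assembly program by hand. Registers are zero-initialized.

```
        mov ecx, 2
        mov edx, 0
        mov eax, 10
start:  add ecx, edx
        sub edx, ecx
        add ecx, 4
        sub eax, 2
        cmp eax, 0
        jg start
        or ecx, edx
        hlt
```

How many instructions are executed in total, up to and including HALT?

mov ecx, 2 → ecx=2
mov edx, 0 → edx=0
mov eax, 10 → eax=10
add ecx, edx → ecx=2+0=2
sub edx, ecx → edx=0-2=-2
add ecx, 4 → ecx=2+4=6
sub eax, 2 → eax=10-2=8
cmp eax, 0  (cmp 8,0)
jg start: taken
add ecx, edx → ecx=6+(-2)=4
sub edx, ecx → edx=(-2)-4=-6
add ecx, 4 → ecx=4+4=8
sub eax, 2 → eax=8-2=6
cmp eax, 0  (cmp 6,0)
jg start: taken
add ecx, edx → ecx=8+(-6)=2
sub edx, ecx → edx=(-6)-2=-8
add ecx, 4 → ecx=2+4=6
sub eax, 2 → eax=6-2=4
cmp eax, 0  (cmp 4,0)
jg start: taken
add ecx, edx → ecx=6+(-8)=-2
sub edx, ecx → edx=(-8)-(-2)=-6
add ecx, 4 → ecx=(-2)+4=2
sub eax, 2 → eax=4-2=2
cmp eax, 0  (cmp 2,0)
jg start: taken
add ecx, edx → ecx=2+(-6)=-4
sub edx, ecx → edx=(-6)-(-4)=-2
add ecx, 4 → ecx=(-4)+4=0
sub eax, 2 → eax=2-2=0
cmp eax, 0  (cmp 0,0)
jg start: not taken
or ecx, edx → ecx=0|(-2)=-2
halt.
Total executed instructions: 35.

35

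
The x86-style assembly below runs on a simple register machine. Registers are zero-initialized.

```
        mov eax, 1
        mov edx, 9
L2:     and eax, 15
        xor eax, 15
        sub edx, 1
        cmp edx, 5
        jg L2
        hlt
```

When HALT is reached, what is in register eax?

mov eax, 1 → eax=1
mov edx, 9 → edx=9
and eax, 15 → eax=1&15=1
xor eax, 15 → eax=1^15=14
sub edx, 1 → edx=9-1=8
cmp edx, 5  (cmp 8,5)
jg L2: taken
and eax, 15 → eax=14&15=14
xor eax, 15 → eax=14^15=1
sub edx, 1 → edx=8-1=7
cmp edx, 5  (cmp 7,5)
jg L2: taken
and eax, 15 → eax=1&15=1
xor eax, 15 → eax=1^15=14
sub edx, 1 → edx=7-1=6
cmp edx, 5  (cmp 6,5)
jg L2: taken
and eax, 15 → eax=14&15=14
xor eax, 15 → eax=14^15=1
sub edx, 1 → edx=6-1=5
cmp edx, 5  (cmp 5,5)
jg L2: not taken
halt.

1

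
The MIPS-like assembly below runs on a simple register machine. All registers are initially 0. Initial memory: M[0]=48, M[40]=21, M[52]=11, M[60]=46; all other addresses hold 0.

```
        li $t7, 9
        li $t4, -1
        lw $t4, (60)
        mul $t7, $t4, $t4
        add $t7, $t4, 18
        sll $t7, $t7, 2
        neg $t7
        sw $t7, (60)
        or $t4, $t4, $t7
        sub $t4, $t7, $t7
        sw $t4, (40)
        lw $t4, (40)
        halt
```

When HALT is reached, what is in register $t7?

after li $t7, 9: $t7=9
after li $t4, -1: $t4=-1
after lw $t4, (60): $t4=M[60]=46
after mul $t7, $t4, $t4: $t7=46*46=2116
after add $t7, $t4, 18: $t7=46+18=64
after sll $t7, $t7, 2: $t7=64<<2=256
after neg $t7: $t7=-(256)=-256
sw $t7, (60) → M[60]=-256
after or $t4, $t4, $t7: $t4=46|(-256)=-210
after sub $t4, $t7, $t7: $t4=(-256)-(-256)=0
sw $t4, (40) → M[40]=0
after lw $t4, (40): $t4=M[40]=0
halt.

-256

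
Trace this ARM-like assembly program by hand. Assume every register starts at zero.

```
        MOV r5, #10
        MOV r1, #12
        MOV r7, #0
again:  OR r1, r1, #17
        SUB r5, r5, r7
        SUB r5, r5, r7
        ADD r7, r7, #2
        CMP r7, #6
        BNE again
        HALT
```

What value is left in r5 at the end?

-2

MOV r5, #10 → r5=10
MOV r1, #12 → r1=12
MOV r7, #0 → r7=0
OR r1, r1, #17 → r1=12|17=29
SUB r5, r5, r7 → r5=10-0=10
SUB r5, r5, r7 → r5=10-0=10
ADD r7, r7, #2 → r7=0+2=2
CMP r7, #6  (cmp 2,6)
BNE again: taken
OR r1, r1, #17 → r1=29|17=29
SUB r5, r5, r7 → r5=10-2=8
SUB r5, r5, r7 → r5=8-2=6
ADD r7, r7, #2 → r7=2+2=4
CMP r7, #6  (cmp 4,6)
BNE again: taken
OR r1, r1, #17 → r1=29|17=29
SUB r5, r5, r7 → r5=6-4=2
SUB r5, r5, r7 → r5=2-4=-2
ADD r7, r7, #2 → r7=4+2=6
CMP r7, #6  (cmp 6,6)
BNE again: not taken
halt.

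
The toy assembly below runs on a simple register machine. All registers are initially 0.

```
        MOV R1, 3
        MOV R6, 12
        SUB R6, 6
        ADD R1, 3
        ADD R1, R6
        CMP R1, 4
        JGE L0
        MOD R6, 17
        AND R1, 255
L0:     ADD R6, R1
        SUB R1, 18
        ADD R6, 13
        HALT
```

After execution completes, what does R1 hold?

after MOV R1, 3: R1=3
after MOV R6, 12: R6=12
after SUB R6, 6: R6=12-6=6
after ADD R1, 3: R1=3+3=6
after ADD R1, R6: R1=6+6=12
CMP R1, 4  (cmp 12,4)
JGE L0: taken
after ADD R6, R1: R6=6+12=18
after SUB R1, 18: R1=12-18=-6
after ADD R6, 13: R6=18+13=31
halt.

-6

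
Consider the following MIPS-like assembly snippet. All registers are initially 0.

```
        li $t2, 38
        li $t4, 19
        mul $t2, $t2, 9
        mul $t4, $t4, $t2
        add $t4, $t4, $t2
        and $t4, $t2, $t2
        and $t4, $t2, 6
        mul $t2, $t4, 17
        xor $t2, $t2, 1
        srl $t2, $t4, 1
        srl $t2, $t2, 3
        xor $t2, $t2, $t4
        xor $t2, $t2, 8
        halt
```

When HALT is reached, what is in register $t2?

$t2=38
$t4=19
$t2=38*9=342
$t4=19*342=6498
$t4=6498+342=6840
$t4=342&342=342
$t4=342&6=6
$t2=6*17=102
$t2=102^1=103
$t2=6>>1=3
$t2=3>>3=0
$t2=0^6=6
$t2=6^8=14
halt.

14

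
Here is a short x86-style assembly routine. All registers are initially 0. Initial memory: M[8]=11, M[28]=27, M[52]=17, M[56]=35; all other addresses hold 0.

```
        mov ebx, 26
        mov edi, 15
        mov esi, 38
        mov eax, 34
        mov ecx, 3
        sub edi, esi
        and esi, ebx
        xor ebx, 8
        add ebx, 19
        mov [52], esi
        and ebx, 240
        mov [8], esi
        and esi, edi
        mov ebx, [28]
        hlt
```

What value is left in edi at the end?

mov ebx, 26 → ebx=26
mov edi, 15 → edi=15
mov esi, 38 → esi=38
mov eax, 34 → eax=34
mov ecx, 3 → ecx=3
sub edi, esi → edi=15-38=-23
and esi, ebx → esi=38&26=2
xor ebx, 8 → ebx=26^8=18
add ebx, 19 → ebx=18+19=37
mov [52], esi → M[52]=2
and ebx, 240 → ebx=37&240=32
mov [8], esi → M[8]=2
and esi, edi → esi=2&(-23)=0
mov ebx, [28] → ebx=M[28]=27
halt.

-23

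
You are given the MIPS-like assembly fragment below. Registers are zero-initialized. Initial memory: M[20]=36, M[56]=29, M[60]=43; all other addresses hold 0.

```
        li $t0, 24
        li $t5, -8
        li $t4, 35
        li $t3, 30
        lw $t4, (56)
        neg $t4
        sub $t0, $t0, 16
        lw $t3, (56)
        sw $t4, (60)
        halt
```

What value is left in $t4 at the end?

$t0=24
$t5=-8
$t4=35
$t3=30
$t4=M[56]=29
$t4=-(29)=-29
$t0=24-16=8
$t3=M[56]=29
sw $t4, (60) → M[60]=-29
halt.

-29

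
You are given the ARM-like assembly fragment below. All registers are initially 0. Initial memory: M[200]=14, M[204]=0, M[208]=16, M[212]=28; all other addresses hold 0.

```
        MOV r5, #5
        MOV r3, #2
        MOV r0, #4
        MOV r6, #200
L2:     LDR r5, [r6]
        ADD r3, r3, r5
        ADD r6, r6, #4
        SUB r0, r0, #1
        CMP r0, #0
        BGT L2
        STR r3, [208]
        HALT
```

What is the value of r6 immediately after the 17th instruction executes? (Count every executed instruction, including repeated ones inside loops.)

MOV r5, #5 → r5=5
MOV r3, #2 → r3=2
MOV r0, #4 → r0=4
MOV r6, #200 → r6=200
LDR r5, [r6] → r5=M[200]=14
ADD r3, r3, r5 → r3=2+14=16
ADD r6, r6, #4 → r6=200+4=204
SUB r0, r0, #1 → r0=4-1=3
CMP r0, #0  (cmp 3,0)
BGT L2: taken
LDR r5, [r6] → r5=M[204]=0
ADD r3, r3, r5 → r3=16+0=16
ADD r6, r6, #4 → r6=204+4=208
SUB r0, r0, #1 → r0=3-1=2
CMP r0, #0  (cmp 2,0)
BGT L2: taken
LDR r5, [r6] → r5=M[208]=16
After step 17: r6 = 208.

208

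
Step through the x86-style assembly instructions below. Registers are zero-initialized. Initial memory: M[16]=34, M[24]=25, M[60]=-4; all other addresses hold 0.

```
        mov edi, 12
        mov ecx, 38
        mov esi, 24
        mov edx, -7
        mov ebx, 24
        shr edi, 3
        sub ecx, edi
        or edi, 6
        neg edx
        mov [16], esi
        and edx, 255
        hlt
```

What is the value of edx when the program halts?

edi=12
ecx=38
esi=24
edx=-7
ebx=24
edi=12>>3=1
ecx=38-1=37
edi=1|6=7
edx=-(-7)=7
mov [16], esi → M[16]=24
edx=7&255=7
halt.

7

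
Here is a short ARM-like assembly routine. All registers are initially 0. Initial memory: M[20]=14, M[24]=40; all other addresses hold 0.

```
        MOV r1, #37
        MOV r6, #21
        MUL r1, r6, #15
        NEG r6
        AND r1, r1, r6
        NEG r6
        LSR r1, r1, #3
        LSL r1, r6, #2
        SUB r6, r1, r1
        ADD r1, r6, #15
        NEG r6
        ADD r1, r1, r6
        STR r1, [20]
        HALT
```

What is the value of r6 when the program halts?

after MOV r1, #37: r1=37
after MOV r6, #21: r6=21
after MUL r1, r6, #15: r1=21*15=315
after NEG r6: r6=-(21)=-21
after AND r1, r1, r6: r1=315&(-21)=299
after NEG r6: r6=-(-21)=21
after LSR r1, r1, #3: r1=299>>3=37
after LSL r1, r6, #2: r1=21<<2=84
after SUB r6, r1, r1: r6=84-84=0
after ADD r1, r6, #15: r1=0+15=15
after NEG r6: r6=-(0)=0
after ADD r1, r1, r6: r1=15+0=15
STR r1, [20] → M[20]=15
halt.

0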